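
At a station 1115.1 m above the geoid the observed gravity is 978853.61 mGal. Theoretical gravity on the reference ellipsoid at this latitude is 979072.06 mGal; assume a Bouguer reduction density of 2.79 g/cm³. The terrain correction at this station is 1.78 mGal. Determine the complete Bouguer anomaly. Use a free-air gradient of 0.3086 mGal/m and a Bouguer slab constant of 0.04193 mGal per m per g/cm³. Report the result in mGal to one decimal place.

-3.0

Free-air correction = 0.3086 × 1115.1 = 344.12 mGal
Free-air anomaly = 978853.61 − 979072.06 + (344.12) = 125.67 mGal
Bouguer slab correction = 0.04193 × 2.79 × 1115.1 = 130.45 mGal
Simple Bouguer anomaly = 125.67 − (130.45) = -4.78 mGal
Complete Bouguer anomaly = -4.78 + 1.78 = -3.00 mGal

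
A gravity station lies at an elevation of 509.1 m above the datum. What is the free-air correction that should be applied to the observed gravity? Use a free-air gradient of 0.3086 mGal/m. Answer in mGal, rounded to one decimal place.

Free-air correction = 0.3086 × 509.1 = 157.1 mGal

157.1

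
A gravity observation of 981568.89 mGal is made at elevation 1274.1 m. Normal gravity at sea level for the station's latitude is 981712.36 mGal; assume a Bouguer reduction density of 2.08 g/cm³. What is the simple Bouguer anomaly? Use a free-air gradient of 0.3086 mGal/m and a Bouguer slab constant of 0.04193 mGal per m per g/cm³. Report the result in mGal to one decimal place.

Free-air correction = 0.3086 × 1274.1 = 393.19 mGal
Free-air anomaly = 981568.89 − 981712.36 + (393.19) = 249.72 mGal
Bouguer slab correction = 0.04193 × 2.08 × 1274.1 = 111.12 mGal
Simple Bouguer anomaly = 249.72 − (111.12) = 138.60 mGal

138.6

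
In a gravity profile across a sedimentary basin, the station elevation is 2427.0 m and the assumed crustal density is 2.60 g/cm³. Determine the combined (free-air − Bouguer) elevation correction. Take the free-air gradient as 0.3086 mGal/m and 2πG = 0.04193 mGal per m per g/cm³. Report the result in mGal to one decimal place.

484.4

Combined gradient = 0.3086 − 0.04193 × 2.60 = 0.1995820 mGal/m
Combined elevation correction = 0.1995820 × 2427.0 = 484.4 mGal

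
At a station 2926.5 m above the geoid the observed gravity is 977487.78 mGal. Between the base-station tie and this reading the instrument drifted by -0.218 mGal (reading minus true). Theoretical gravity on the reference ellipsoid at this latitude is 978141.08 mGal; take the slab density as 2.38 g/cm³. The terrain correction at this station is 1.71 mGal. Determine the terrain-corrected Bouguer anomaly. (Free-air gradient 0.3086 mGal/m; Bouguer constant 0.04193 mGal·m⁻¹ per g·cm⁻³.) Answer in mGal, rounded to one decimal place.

-40.3

Drift-corrected reading = 977487.78 − (-0.218) = 977487.998 mGal
Free-air correction = 0.3086 × 2926.5 = 903.12 mGal
Free-air anomaly = 977487.998 − 978141.08 + (903.12) = 250.038 mGal
Bouguer slab correction = 0.04193 × 2.38 × 2926.5 = 292.05 mGal
Simple Bouguer anomaly = 250.038 − (292.05) = -42.012 mGal
Complete Bouguer anomaly = -42.012 + 1.71 = -40.302 mGal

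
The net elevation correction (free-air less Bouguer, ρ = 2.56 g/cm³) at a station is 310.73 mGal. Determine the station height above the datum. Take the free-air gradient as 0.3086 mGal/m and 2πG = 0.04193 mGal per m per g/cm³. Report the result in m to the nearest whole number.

1544

Combined gradient = 0.3086 − 0.04193 × 2.56 = 0.2012592 mGal/m
h = 310.73 / 0.2012592 = 1543.93 m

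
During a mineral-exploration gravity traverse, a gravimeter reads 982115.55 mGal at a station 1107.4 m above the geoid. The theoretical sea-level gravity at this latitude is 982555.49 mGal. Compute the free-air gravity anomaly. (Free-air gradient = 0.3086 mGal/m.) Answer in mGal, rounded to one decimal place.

-98.2

Free-air correction = 0.3086 × 1107.4 = 341.74 mGal
Free-air anomaly = 982115.55 − 982555.49 + (341.74) = -98.20 mGal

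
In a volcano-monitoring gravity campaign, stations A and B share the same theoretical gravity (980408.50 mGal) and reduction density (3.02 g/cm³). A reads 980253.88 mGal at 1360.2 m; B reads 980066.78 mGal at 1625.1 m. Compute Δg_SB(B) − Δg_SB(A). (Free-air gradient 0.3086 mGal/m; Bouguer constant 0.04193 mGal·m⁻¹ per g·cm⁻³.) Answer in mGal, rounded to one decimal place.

Δg_SB(A) = 980253.88 − 980408.50 + 0.3086×1360.2 − 0.04193×3.02×1360.2 = 92.90 mGal
Δg_SB(B) = 980066.78 − 980408.50 + 0.3086×1625.1 − 0.04193×3.02×1625.1 = -46.00 mGal
Difference = -46.00 − (92.90) = -138.90 mGal

-138.9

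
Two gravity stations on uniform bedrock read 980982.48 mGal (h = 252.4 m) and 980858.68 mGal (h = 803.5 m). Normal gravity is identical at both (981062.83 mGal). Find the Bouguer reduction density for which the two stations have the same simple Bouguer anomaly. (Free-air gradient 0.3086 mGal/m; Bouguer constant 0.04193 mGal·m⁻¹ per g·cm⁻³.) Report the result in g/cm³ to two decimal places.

Δg_obs = 980858.68 − 980982.48 = -123.80 mGal over Δh = 803.5 − 252.4 = 551.1 m
Equal Bouguer anomalies ⇒ Δg_obs + (0.3086 − 0.04193ρ)·Δh = 0
0.3086 − 0.04193ρ = −Δg_obs/Δh = 0.22464
ρ = (0.3086 − 0.22464) / 0.04193 = 2.00 g/cm³

2.00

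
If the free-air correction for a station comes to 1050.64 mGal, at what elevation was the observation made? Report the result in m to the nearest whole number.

3405

h = 1050.64 / 0.3086 = 3404.54 m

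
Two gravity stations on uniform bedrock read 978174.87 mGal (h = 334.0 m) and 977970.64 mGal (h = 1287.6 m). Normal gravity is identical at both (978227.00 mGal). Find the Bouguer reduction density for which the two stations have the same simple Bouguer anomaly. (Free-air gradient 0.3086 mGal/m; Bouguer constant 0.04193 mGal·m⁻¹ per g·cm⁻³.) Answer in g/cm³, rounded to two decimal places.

Δg_obs = 977970.64 − 978174.87 = -204.23 mGal over Δh = 1287.6 − 334.0 = 953.6 m
Equal Bouguer anomalies ⇒ Δg_obs + (0.3086 − 0.04193ρ)·Δh = 0
0.3086 − 0.04193ρ = −Δg_obs/Δh = 0.21417
ρ = (0.3086 − 0.21417) / 0.04193 = 2.25 g/cm³

2.25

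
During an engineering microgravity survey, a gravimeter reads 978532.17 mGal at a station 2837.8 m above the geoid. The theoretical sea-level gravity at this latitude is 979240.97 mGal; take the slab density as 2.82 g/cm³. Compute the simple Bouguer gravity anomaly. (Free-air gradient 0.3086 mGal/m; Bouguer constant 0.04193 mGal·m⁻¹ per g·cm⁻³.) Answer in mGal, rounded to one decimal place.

Free-air correction = 0.3086 × 2837.8 = 875.75 mGal
Free-air anomaly = 978532.17 − 979240.97 + (875.75) = 166.95 mGal
Bouguer slab correction = 0.04193 × 2.82 × 2837.8 = 335.55 mGal
Simple Bouguer anomaly = 166.95 − (335.55) = -168.60 mGal

-168.6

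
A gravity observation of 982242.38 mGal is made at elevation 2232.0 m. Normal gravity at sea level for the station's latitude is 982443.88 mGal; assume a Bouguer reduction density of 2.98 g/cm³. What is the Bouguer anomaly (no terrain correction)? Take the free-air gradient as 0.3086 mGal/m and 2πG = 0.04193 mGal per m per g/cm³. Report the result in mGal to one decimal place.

208.4

Free-air correction = 0.3086 × 2232.0 = 688.80 mGal
Free-air anomaly = 982242.38 − 982443.88 + (688.80) = 487.30 mGal
Bouguer slab correction = 0.04193 × 2.98 × 2232.0 = 278.89 mGal
Simple Bouguer anomaly = 487.30 − (278.89) = 208.41 mGal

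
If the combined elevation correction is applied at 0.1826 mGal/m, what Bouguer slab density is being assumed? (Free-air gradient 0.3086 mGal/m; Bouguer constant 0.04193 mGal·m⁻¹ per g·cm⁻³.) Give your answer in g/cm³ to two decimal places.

0.1826 = 0.3086 − 0.04193 × ρ
ρ = (0.3086 − 0.1826) / 0.04193 = 3.01 g/cm³

3.01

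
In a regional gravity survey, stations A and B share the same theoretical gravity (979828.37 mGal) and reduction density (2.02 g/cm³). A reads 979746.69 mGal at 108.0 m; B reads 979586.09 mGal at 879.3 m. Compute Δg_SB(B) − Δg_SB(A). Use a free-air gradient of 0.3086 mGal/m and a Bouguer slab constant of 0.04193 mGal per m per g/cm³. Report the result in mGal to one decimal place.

12.1

Δg_SB(A) = 979746.69 − 979828.37 + 0.3086×108.0 − 0.04193×2.02×108.0 = -57.50 mGal
Δg_SB(B) = 979586.09 − 979828.37 + 0.3086×879.3 − 0.04193×2.02×879.3 = -45.40 mGal
Difference = -45.40 − (-57.50) = 12.10 mGal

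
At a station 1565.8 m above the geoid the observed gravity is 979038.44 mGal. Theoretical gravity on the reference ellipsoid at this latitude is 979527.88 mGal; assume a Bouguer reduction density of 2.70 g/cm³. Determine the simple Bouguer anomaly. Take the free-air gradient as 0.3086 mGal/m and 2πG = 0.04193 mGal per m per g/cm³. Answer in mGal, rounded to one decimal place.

-183.5

Free-air correction = 0.3086 × 1565.8 = 483.21 mGal
Free-air anomaly = 979038.44 − 979527.88 + (483.21) = -6.23 mGal
Bouguer slab correction = 0.04193 × 2.70 × 1565.8 = 177.27 mGal
Simple Bouguer anomaly = -6.23 − (177.27) = -183.50 mGal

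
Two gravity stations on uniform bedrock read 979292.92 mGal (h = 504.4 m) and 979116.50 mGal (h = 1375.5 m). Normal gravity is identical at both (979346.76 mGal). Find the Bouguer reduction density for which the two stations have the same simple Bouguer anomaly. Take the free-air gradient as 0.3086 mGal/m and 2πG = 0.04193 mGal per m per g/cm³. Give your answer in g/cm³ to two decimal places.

Δg_obs = 979116.50 − 979292.92 = -176.42 mGal over Δh = 1375.5 − 504.4 = 871.1 m
Equal Bouguer anomalies ⇒ Δg_obs + (0.3086 − 0.04193ρ)·Δh = 0
0.3086 − 0.04193ρ = −Δg_obs/Δh = 0.20253
ρ = (0.3086 − 0.20253) / 0.04193 = 2.53 g/cm³

2.53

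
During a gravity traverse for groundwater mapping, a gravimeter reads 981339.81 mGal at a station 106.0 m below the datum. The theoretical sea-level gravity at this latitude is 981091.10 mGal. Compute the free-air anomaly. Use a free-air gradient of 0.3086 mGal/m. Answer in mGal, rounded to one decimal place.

216.0

Free-air correction = 0.3086 × -106.0 = -32.71 mGal
Free-air anomaly = 981339.81 − 981091.10 + (-32.71) = 216.00 mGal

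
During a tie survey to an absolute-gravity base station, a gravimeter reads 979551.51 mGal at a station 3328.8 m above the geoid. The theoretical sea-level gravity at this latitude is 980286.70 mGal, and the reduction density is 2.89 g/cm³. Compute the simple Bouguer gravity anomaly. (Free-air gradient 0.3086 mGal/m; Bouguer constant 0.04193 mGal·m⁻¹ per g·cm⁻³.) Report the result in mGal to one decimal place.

-111.3

Free-air correction = 0.3086 × 3328.8 = 1027.27 mGal
Free-air anomaly = 979551.51 − 980286.70 + (1027.27) = 292.08 mGal
Bouguer slab correction = 0.04193 × 2.89 × 3328.8 = 403.38 mGal
Simple Bouguer anomaly = 292.08 − (403.38) = -111.30 mGal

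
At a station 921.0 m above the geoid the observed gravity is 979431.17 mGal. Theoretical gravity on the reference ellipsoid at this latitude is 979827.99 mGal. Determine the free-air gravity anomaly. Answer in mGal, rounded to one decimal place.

-112.6

Free-air correction = 0.3086 × 921.0 = 284.22 mGal
Free-air anomaly = 979431.17 − 979827.99 + (284.22) = -112.60 mGal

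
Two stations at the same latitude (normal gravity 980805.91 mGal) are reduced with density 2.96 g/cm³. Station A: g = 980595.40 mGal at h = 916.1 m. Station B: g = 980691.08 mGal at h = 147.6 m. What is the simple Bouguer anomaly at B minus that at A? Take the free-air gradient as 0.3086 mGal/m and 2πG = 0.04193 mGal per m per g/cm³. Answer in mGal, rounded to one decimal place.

-46.1

Δg_SB(A) = 980595.40 − 980805.91 + 0.3086×916.1 − 0.04193×2.96×916.1 = -41.50 mGal
Δg_SB(B) = 980691.08 − 980805.91 + 0.3086×147.6 − 0.04193×2.96×147.6 = -87.60 mGal
Difference = -87.60 − (-41.50) = -46.10 mGal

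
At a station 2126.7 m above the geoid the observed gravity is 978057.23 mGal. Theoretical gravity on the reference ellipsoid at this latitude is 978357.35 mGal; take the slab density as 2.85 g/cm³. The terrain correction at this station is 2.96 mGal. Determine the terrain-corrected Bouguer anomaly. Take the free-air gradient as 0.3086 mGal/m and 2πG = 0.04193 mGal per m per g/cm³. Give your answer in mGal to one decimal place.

Free-air correction = 0.3086 × 2126.7 = 656.30 mGal
Free-air anomaly = 978057.23 − 978357.35 + (656.30) = 356.18 mGal
Bouguer slab correction = 0.04193 × 2.85 × 2126.7 = 254.14 mGal
Simple Bouguer anomaly = 356.18 − (254.14) = 102.04 mGal
Complete Bouguer anomaly = 102.04 + 2.96 = 105.00 mGal

105.0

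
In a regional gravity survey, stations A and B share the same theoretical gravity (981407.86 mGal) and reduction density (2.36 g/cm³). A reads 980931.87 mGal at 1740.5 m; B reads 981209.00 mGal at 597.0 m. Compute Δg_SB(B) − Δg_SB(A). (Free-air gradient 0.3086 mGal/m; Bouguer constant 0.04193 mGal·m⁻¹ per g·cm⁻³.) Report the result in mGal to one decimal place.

37.4

Δg_SB(A) = 980931.87 − 981407.86 + 0.3086×1740.5 − 0.04193×2.36×1740.5 = -111.10 mGal
Δg_SB(B) = 981209.00 − 981407.86 + 0.3086×597.0 − 0.04193×2.36×597.0 = -73.70 mGal
Difference = -73.70 − (-111.10) = 37.40 mGal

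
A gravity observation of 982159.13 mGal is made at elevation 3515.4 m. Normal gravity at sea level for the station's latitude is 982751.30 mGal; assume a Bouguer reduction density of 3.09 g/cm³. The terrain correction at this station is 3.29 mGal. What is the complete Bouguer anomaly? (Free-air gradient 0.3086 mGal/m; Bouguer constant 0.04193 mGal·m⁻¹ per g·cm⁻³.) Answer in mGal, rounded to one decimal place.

40.5

Free-air correction = 0.3086 × 3515.4 = 1084.85 mGal
Free-air anomaly = 982159.13 − 982751.30 + (1084.85) = 492.68 mGal
Bouguer slab correction = 0.04193 × 3.09 × 3515.4 = 455.47 mGal
Simple Bouguer anomaly = 492.68 − (455.47) = 37.21 mGal
Complete Bouguer anomaly = 37.21 + 3.29 = 40.50 mGal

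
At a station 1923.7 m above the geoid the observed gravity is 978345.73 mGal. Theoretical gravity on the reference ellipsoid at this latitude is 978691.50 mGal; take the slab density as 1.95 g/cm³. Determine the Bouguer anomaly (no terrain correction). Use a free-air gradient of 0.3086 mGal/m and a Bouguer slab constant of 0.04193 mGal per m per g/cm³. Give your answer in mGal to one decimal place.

90.6

Free-air correction = 0.3086 × 1923.7 = 593.65 mGal
Free-air anomaly = 978345.73 − 978691.50 + (593.65) = 247.88 mGal
Bouguer slab correction = 0.04193 × 1.95 × 1923.7 = 157.29 mGal
Simple Bouguer anomaly = 247.88 − (157.29) = 90.59 mGal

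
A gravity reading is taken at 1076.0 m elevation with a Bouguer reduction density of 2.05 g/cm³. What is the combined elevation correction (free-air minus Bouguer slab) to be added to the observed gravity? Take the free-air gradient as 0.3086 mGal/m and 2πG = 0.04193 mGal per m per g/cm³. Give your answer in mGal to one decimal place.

Combined gradient = 0.3086 − 0.04193 × 2.05 = 0.2226435 mGal/m
Combined elevation correction = 0.2226435 × 1076.0 = 239.6 mGal

239.6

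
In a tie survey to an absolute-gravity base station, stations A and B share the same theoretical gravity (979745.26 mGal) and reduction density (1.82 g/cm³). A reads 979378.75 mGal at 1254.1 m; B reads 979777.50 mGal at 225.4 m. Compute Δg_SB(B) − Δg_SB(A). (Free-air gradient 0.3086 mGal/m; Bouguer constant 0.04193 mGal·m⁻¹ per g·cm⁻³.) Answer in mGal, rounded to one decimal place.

159.8

Δg_SB(A) = 979378.75 − 979745.26 + 0.3086×1254.1 − 0.04193×1.82×1254.1 = -75.20 mGal
Δg_SB(B) = 979777.50 − 979745.26 + 0.3086×225.4 − 0.04193×1.82×225.4 = 84.60 mGal
Difference = 84.60 − (-75.20) = 159.80 mGal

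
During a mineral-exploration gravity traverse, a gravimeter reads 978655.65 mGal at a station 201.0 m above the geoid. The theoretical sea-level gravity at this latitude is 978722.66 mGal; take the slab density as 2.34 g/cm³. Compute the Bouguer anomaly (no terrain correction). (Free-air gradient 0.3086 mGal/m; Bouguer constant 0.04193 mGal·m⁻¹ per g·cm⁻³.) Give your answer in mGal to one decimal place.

-24.7

Free-air correction = 0.3086 × 201.0 = 62.03 mGal
Free-air anomaly = 978655.65 − 978722.66 + (62.03) = -4.98 mGal
Bouguer slab correction = 0.04193 × 2.34 × 201.0 = 19.72 mGal
Simple Bouguer anomaly = -4.98 − (19.72) = -24.70 mGal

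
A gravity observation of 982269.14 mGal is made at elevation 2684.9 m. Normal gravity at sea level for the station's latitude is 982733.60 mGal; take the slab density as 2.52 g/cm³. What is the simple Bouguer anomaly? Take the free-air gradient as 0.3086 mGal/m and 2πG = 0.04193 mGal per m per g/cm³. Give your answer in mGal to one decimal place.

Free-air correction = 0.3086 × 2684.9 = 828.56 mGal
Free-air anomaly = 982269.14 − 982733.60 + (828.56) = 364.10 mGal
Bouguer slab correction = 0.04193 × 2.52 × 2684.9 = 283.70 mGal
Simple Bouguer anomaly = 364.10 − (283.70) = 80.40 mGal

80.4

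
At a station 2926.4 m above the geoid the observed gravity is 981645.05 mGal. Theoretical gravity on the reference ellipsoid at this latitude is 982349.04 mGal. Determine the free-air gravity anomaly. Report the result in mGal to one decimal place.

199.1

Free-air correction = 0.3086 × 2926.4 = 903.09 mGal
Free-air anomaly = 981645.05 − 982349.04 + (903.09) = 199.10 mGal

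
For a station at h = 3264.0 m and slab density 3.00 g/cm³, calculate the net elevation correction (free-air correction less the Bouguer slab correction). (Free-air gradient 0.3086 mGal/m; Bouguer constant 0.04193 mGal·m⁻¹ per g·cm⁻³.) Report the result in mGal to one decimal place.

596.7

Combined gradient = 0.3086 − 0.04193 × 3.00 = 0.1828100 mGal/m
Combined elevation correction = 0.1828100 × 3264.0 = 596.7 mGal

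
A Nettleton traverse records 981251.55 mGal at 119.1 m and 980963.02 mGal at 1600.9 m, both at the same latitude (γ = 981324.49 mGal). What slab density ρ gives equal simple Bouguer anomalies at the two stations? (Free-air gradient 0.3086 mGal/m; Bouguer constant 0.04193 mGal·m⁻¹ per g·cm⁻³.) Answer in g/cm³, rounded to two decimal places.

Δg_obs = 980963.02 − 981251.55 = -288.53 mGal over Δh = 1600.9 − 119.1 = 1481.8 m
Equal Bouguer anomalies ⇒ Δg_obs + (0.3086 − 0.04193ρ)·Δh = 0
0.3086 − 0.04193ρ = −Δg_obs/Δh = 0.19472
ρ = (0.3086 − 0.19472) / 0.04193 = 2.72 g/cm³

2.72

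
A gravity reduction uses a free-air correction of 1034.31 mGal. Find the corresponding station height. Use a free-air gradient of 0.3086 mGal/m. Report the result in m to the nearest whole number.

h = 1034.31 / 0.3086 = 3351.62 m

3352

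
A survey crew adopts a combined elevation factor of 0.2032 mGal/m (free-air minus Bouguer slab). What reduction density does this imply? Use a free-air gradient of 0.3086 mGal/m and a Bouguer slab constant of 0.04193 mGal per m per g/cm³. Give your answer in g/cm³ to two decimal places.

0.2032 = 0.3086 − 0.04193 × ρ
ρ = (0.3086 − 0.2032) / 0.04193 = 2.51 g/cm³

2.51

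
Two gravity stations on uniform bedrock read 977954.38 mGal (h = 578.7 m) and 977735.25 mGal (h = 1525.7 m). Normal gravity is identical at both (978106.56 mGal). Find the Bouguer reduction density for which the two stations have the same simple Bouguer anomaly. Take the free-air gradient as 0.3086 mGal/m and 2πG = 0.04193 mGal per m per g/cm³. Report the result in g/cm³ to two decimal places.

Δg_obs = 977735.25 − 977954.38 = -219.13 mGal over Δh = 1525.7 − 578.7 = 947.0 m
Equal Bouguer anomalies ⇒ Δg_obs + (0.3086 − 0.04193ρ)·Δh = 0
0.3086 − 0.04193ρ = −Δg_obs/Δh = 0.23139
ρ = (0.3086 − 0.23139) / 0.04193 = 1.84 g/cm³

1.84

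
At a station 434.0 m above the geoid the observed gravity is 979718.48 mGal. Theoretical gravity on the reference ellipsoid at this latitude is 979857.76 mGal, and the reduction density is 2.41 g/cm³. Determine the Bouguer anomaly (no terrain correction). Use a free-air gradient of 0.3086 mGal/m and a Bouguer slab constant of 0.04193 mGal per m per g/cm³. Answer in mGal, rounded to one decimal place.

-49.2

Free-air correction = 0.3086 × 434.0 = 133.93 mGal
Free-air anomaly = 979718.48 − 979857.76 + (133.93) = -5.35 mGal
Bouguer slab correction = 0.04193 × 2.41 × 434.0 = 43.86 mGal
Simple Bouguer anomaly = -5.35 − (43.86) = -49.21 mGal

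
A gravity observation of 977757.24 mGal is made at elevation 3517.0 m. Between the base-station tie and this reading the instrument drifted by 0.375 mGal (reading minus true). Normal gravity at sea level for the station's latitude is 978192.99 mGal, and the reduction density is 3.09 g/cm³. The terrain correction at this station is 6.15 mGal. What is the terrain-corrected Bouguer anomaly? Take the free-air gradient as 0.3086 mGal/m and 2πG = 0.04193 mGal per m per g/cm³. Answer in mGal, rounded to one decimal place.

199.7

Drift-corrected reading = 977757.24 − (0.375) = 977756.865 mGal
Free-air correction = 0.3086 × 3517.0 = 1085.35 mGal
Free-air anomaly = 977756.865 − 978192.99 + (1085.35) = 649.225 mGal
Bouguer slab correction = 0.04193 × 3.09 × 3517.0 = 455.68 mGal
Simple Bouguer anomaly = 649.225 − (455.68) = 193.545 mGal
Complete Bouguer anomaly = 193.545 + 6.15 = 199.695 mGal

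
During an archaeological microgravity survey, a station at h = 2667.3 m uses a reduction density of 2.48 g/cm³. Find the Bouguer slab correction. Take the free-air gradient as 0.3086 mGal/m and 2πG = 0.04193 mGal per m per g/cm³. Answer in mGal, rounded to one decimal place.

Bouguer slab correction = 0.04193 × 2.48 × 2667.3 = 277.4 mGal

277.4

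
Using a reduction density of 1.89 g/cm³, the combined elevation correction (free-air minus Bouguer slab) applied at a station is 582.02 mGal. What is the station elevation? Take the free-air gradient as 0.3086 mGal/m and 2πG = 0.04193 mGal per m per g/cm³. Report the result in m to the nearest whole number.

Combined gradient = 0.3086 − 0.04193 × 1.89 = 0.2293523 mGal/m
h = 582.02 / 0.2293523 = 2537.67 m

2538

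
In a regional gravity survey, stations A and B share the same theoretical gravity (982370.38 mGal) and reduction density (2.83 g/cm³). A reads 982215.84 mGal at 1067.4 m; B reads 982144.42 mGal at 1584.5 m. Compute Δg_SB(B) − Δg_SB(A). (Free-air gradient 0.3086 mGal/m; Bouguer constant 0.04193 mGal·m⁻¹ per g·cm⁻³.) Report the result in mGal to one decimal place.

Δg_SB(A) = 982215.84 − 982370.38 + 0.3086×1067.4 − 0.04193×2.83×1067.4 = 48.20 mGal
Δg_SB(B) = 982144.42 − 982370.38 + 0.3086×1584.5 − 0.04193×2.83×1584.5 = 75.00 mGal
Difference = 75.00 − (48.20) = 26.80 mGal

26.8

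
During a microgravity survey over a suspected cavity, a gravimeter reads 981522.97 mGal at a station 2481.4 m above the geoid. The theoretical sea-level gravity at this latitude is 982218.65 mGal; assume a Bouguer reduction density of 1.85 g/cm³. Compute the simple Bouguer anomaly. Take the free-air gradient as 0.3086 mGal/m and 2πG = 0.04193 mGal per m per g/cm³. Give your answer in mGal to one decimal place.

-122.4

Free-air correction = 0.3086 × 2481.4 = 765.76 mGal
Free-air anomaly = 981522.97 − 982218.65 + (765.76) = 70.08 mGal
Bouguer slab correction = 0.04193 × 1.85 × 2481.4 = 192.48 mGal
Simple Bouguer anomaly = 70.08 − (192.48) = -122.40 mGal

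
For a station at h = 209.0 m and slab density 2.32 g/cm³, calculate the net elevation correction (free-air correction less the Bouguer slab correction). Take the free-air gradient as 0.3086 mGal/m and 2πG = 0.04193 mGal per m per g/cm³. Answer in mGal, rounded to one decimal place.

44.2

Combined gradient = 0.3086 − 0.04193 × 2.32 = 0.2113224 mGal/m
Combined elevation correction = 0.2113224 × 209.0 = 44.2 mGal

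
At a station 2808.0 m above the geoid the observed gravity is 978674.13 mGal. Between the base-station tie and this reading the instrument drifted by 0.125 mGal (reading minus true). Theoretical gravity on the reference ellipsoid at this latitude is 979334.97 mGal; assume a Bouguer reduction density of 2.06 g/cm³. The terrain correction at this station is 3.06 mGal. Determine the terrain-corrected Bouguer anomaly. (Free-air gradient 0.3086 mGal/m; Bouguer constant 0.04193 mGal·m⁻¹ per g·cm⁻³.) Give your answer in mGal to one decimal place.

Drift-corrected reading = 978674.13 − (0.125) = 978674.005 mGal
Free-air correction = 0.3086 × 2808.0 = 866.55 mGal
Free-air anomaly = 978674.005 − 979334.97 + (866.55) = 205.585 mGal
Bouguer slab correction = 0.04193 × 2.06 × 2808.0 = 242.54 mGal
Simple Bouguer anomaly = 205.585 − (242.54) = -36.955 mGal
Complete Bouguer anomaly = -36.955 + 3.06 = -33.895 mGal

-33.9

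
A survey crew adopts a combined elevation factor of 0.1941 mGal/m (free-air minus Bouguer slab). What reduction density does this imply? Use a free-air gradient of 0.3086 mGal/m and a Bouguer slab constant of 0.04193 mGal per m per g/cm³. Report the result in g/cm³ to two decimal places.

0.1941 = 0.3086 − 0.04193 × ρ
ρ = (0.3086 − 0.1941) / 0.04193 = 2.73 g/cm³

2.73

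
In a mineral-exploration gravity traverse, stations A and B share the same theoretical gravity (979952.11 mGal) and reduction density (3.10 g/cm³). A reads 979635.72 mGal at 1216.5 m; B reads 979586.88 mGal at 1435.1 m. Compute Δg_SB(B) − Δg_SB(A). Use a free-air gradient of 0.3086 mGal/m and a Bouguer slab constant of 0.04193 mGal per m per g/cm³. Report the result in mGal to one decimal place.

Δg_SB(A) = 979635.72 − 979952.11 + 0.3086×1216.5 − 0.04193×3.10×1216.5 = -99.10 mGal
Δg_SB(B) = 979586.88 − 979952.11 + 0.3086×1435.1 − 0.04193×3.10×1435.1 = -108.90 mGal
Difference = -108.90 − (-99.10) = -9.80 mGal

-9.8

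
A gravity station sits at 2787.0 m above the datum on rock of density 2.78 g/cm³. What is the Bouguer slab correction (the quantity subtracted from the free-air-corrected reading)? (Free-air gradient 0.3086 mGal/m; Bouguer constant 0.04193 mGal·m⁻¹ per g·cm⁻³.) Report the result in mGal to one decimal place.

324.9

Bouguer slab correction = 0.04193 × 2.78 × 2787.0 = 324.9 mGal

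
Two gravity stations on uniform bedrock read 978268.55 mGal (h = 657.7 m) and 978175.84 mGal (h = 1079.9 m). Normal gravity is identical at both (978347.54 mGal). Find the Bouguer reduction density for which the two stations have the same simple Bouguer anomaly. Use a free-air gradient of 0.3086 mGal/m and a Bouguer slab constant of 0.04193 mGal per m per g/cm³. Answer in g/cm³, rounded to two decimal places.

2.12

Δg_obs = 978175.84 − 978268.55 = -92.71 mGal over Δh = 1079.9 − 657.7 = 422.2 m
Equal Bouguer anomalies ⇒ Δg_obs + (0.3086 − 0.04193ρ)·Δh = 0
0.3086 − 0.04193ρ = −Δg_obs/Δh = 0.21959
ρ = (0.3086 − 0.21959) / 0.04193 = 2.12 g/cm³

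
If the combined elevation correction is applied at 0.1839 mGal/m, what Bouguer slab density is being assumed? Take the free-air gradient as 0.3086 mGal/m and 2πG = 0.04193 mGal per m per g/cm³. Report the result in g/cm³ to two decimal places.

2.97

0.1839 = 0.3086 − 0.04193 × ρ
ρ = (0.3086 − 0.1839) / 0.04193 = 2.97 g/cm³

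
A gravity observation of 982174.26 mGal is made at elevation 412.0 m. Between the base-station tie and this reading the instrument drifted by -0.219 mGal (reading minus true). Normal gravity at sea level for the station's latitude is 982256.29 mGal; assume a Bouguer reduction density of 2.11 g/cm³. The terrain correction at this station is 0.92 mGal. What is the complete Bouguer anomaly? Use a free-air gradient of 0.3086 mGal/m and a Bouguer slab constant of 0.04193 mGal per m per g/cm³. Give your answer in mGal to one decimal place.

9.8

Drift-corrected reading = 982174.26 − (-0.219) = 982174.479 mGal
Free-air correction = 0.3086 × 412.0 = 127.14 mGal
Free-air anomaly = 982174.479 − 982256.29 + (127.14) = 45.329 mGal
Bouguer slab correction = 0.04193 × 2.11 × 412.0 = 36.45 mGal
Simple Bouguer anomaly = 45.329 − (36.45) = 8.879 mGal
Complete Bouguer anomaly = 8.879 + 0.92 = 9.799 mGal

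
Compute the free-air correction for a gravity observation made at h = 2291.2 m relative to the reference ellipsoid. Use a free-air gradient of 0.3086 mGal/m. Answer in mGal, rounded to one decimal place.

Free-air correction = 0.3086 × 2291.2 = 707.1 mGal

707.1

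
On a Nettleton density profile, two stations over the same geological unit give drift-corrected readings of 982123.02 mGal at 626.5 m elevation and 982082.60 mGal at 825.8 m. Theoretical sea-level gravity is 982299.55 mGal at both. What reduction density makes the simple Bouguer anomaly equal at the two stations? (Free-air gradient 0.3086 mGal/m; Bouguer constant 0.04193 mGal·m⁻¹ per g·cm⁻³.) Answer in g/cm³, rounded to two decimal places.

Δg_obs = 982082.60 − 982123.02 = -40.42 mGal over Δh = 825.8 − 626.5 = 199.3 m
Equal Bouguer anomalies ⇒ Δg_obs + (0.3086 − 0.04193ρ)·Δh = 0
0.3086 − 0.04193ρ = −Δg_obs/Δh = 0.20281
ρ = (0.3086 − 0.20281) / 0.04193 = 2.52 g/cm³

2.52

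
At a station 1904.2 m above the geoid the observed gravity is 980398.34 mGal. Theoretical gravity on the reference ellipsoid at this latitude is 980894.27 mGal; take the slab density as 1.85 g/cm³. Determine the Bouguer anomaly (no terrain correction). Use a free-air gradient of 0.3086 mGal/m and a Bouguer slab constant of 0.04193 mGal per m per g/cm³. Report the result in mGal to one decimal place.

-56.0

Free-air correction = 0.3086 × 1904.2 = 587.64 mGal
Free-air anomaly = 980398.34 − 980894.27 + (587.64) = 91.71 mGal
Bouguer slab correction = 0.04193 × 1.85 × 1904.2 = 147.71 mGal
Simple Bouguer anomaly = 91.71 − (147.71) = -56.00 mGal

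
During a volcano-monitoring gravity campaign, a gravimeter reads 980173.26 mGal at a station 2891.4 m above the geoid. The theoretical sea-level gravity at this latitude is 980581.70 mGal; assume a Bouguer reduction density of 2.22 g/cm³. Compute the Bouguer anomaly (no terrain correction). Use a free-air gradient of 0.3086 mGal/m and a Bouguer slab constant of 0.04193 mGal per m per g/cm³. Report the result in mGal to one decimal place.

214.7

Free-air correction = 0.3086 × 2891.4 = 892.29 mGal
Free-air anomaly = 980173.26 − 980581.70 + (892.29) = 483.85 mGal
Bouguer slab correction = 0.04193 × 2.22 × 2891.4 = 269.14 mGal
Simple Bouguer anomaly = 483.85 − (269.14) = 214.71 mGal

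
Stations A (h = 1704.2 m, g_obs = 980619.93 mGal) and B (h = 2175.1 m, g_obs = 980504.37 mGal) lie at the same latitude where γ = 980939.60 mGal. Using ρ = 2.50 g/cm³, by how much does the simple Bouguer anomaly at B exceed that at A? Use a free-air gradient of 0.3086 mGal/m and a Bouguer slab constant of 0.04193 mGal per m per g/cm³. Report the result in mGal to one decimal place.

Δg_SB(A) = 980619.93 − 980939.60 + 0.3086×1704.2 − 0.04193×2.50×1704.2 = 27.60 mGal
Δg_SB(B) = 980504.37 − 980939.60 + 0.3086×2175.1 − 0.04193×2.50×2175.1 = 8.00 mGal
Difference = 8.00 − (27.60) = -19.60 mGal

-19.6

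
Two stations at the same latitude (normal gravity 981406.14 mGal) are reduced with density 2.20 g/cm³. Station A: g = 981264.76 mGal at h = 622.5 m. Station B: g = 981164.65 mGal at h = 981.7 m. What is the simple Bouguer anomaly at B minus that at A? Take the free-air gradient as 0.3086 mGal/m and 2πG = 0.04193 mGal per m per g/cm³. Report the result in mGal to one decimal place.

Δg_SB(A) = 981264.76 − 981406.14 + 0.3086×622.5 − 0.04193×2.20×622.5 = -6.70 mGal
Δg_SB(B) = 981164.65 − 981406.14 + 0.3086×981.7 − 0.04193×2.20×981.7 = -29.10 mGal
Difference = -29.10 − (-6.70) = -22.40 mGal

-22.4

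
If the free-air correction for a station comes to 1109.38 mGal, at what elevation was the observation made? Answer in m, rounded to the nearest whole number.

3595

h = 1109.38 / 0.3086 = 3594.88 m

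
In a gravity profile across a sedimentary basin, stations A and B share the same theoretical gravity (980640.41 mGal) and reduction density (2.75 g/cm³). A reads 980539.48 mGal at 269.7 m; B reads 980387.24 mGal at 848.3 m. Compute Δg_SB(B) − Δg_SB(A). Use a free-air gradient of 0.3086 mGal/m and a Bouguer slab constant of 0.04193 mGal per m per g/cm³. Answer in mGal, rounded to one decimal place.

-40.4

Δg_SB(A) = 980539.48 − 980640.41 + 0.3086×269.7 − 0.04193×2.75×269.7 = -48.80 mGal
Δg_SB(B) = 980387.24 − 980640.41 + 0.3086×848.3 − 0.04193×2.75×848.3 = -89.20 mGal
Difference = -89.20 − (-48.80) = -40.40 mGal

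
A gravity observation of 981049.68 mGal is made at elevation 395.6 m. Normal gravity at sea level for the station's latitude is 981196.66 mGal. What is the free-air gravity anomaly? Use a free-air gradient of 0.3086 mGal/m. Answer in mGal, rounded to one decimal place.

-24.9

Free-air correction = 0.3086 × 395.6 = 122.08 mGal
Free-air anomaly = 981049.68 − 981196.66 + (122.08) = -24.90 mGal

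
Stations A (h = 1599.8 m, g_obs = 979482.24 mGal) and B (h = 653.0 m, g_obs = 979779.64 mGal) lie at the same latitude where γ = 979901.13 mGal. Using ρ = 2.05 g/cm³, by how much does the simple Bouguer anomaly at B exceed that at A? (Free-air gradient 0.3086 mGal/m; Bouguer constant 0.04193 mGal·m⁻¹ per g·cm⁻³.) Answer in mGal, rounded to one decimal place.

Δg_SB(A) = 979482.24 − 979901.13 + 0.3086×1599.8 − 0.04193×2.05×1599.8 = -62.70 mGal
Δg_SB(B) = 979779.64 − 979901.13 + 0.3086×653.0 − 0.04193×2.05×653.0 = 23.90 mGal
Difference = 23.90 − (-62.70) = 86.60 mGal

86.6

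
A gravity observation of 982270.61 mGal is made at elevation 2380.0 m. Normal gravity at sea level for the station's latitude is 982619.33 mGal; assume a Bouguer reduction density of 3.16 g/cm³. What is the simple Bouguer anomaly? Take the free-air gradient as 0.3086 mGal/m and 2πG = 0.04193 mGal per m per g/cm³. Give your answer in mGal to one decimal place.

70.4

Free-air correction = 0.3086 × 2380.0 = 734.47 mGal
Free-air anomaly = 982270.61 − 982619.33 + (734.47) = 385.75 mGal
Bouguer slab correction = 0.04193 × 3.16 × 2380.0 = 315.35 mGal
Simple Bouguer anomaly = 385.75 − (315.35) = 70.40 mGal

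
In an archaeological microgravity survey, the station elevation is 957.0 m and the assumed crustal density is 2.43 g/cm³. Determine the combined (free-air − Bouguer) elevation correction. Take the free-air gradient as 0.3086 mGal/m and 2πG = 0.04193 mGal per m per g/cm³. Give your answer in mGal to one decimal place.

197.8

Combined gradient = 0.3086 − 0.04193 × 2.43 = 0.2067101 mGal/m
Combined elevation correction = 0.2067101 × 957.0 = 197.8 mGal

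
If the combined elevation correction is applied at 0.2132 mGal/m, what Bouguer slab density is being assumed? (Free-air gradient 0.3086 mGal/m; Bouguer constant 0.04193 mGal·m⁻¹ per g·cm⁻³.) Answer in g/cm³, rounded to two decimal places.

0.2132 = 0.3086 − 0.04193 × ρ
ρ = (0.3086 − 0.2132) / 0.04193 = 2.28 g/cm³

2.28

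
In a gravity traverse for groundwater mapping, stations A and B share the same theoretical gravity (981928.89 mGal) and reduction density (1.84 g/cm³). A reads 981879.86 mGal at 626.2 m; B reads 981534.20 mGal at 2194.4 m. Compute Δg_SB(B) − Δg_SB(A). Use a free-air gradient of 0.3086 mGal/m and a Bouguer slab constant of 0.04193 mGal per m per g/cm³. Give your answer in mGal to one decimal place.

17.3

Δg_SB(A) = 981879.86 − 981928.89 + 0.3086×626.2 − 0.04193×1.84×626.2 = 95.90 mGal
Δg_SB(B) = 981534.20 − 981928.89 + 0.3086×2194.4 − 0.04193×1.84×2194.4 = 113.20 mGal
Difference = 113.20 − (95.90) = 17.30 mGal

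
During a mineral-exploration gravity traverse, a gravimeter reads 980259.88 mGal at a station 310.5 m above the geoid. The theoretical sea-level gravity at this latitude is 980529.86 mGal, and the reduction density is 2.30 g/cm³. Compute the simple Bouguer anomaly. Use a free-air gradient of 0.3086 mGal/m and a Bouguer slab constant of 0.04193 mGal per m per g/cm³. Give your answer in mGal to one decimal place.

-204.1

Free-air correction = 0.3086 × 310.5 = 95.82 mGal
Free-air anomaly = 980259.88 − 980529.86 + (95.82) = -174.16 mGal
Bouguer slab correction = 0.04193 × 2.30 × 310.5 = 29.94 mGal
Simple Bouguer anomaly = -174.16 − (29.94) = -204.10 mGal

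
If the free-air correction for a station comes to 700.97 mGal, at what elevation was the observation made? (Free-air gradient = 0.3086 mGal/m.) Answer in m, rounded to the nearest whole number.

2271

h = 700.97 / 0.3086 = 2271.45 m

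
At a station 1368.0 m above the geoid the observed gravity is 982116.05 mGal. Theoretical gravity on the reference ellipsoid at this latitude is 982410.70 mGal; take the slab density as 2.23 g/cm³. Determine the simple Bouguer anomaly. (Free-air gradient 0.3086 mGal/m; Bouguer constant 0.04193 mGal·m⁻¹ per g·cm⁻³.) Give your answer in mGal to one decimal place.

Free-air correction = 0.3086 × 1368.0 = 422.16 mGal
Free-air anomaly = 982116.05 − 982410.70 + (422.16) = 127.51 mGal
Bouguer slab correction = 0.04193 × 2.23 × 1368.0 = 127.91 mGal
Simple Bouguer anomaly = 127.51 − (127.91) = -0.40 mGal

-0.4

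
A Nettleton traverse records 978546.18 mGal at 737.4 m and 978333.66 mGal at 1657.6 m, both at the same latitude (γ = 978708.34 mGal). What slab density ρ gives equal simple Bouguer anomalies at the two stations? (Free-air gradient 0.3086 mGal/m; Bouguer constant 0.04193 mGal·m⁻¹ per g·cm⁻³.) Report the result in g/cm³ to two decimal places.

1.85

Δg_obs = 978333.66 − 978546.18 = -212.52 mGal over Δh = 1657.6 − 737.4 = 920.2 m
Equal Bouguer anomalies ⇒ Δg_obs + (0.3086 − 0.04193ρ)·Δh = 0
0.3086 − 0.04193ρ = −Δg_obs/Δh = 0.23095
ρ = (0.3086 − 0.23095) / 0.04193 = 1.85 g/cm³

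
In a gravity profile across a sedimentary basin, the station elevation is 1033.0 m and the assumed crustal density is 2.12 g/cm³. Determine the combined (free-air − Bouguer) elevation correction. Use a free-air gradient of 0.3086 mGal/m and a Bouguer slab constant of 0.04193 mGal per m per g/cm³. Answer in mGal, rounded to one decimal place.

Combined gradient = 0.3086 − 0.04193 × 2.12 = 0.2197084 mGal/m
Combined elevation correction = 0.2197084 × 1033.0 = 227.0 mGal

227.0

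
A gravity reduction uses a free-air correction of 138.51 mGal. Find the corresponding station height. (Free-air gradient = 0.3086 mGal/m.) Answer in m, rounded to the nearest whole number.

h = 138.51 / 0.3086 = 448.83 m

449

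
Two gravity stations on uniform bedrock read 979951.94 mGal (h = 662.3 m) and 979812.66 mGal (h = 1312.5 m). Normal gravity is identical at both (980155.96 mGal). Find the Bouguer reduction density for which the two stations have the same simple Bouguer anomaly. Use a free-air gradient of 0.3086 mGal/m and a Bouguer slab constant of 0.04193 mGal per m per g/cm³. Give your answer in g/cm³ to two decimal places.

2.25

Δg_obs = 979812.66 − 979951.94 = -139.28 mGal over Δh = 1312.5 − 662.3 = 650.2 m
Equal Bouguer anomalies ⇒ Δg_obs + (0.3086 − 0.04193ρ)·Δh = 0
0.3086 − 0.04193ρ = −Δg_obs/Δh = 0.21421
ρ = (0.3086 − 0.21421) / 0.04193 = 2.25 g/cm³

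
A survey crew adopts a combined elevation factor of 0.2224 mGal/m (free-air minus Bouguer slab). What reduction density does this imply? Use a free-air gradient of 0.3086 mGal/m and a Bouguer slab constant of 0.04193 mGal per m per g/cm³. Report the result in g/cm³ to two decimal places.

0.2224 = 0.3086 − 0.04193 × ρ
ρ = (0.3086 − 0.2224) / 0.04193 = 2.06 g/cm³

2.06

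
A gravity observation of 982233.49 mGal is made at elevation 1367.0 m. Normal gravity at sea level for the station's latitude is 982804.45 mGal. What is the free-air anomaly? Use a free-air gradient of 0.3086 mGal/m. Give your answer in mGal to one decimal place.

Free-air correction = 0.3086 × 1367.0 = 421.86 mGal
Free-air anomaly = 982233.49 − 982804.45 + (421.86) = -149.10 mGal

-149.1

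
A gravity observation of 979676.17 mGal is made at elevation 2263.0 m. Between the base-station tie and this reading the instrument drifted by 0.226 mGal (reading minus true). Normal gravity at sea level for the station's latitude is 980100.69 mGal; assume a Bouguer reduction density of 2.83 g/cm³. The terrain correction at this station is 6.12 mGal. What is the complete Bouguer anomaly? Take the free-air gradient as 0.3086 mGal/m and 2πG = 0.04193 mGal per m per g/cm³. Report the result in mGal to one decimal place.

Drift-corrected reading = 979676.17 − (0.226) = 979675.944 mGal
Free-air correction = 0.3086 × 2263.0 = 698.36 mGal
Free-air anomaly = 979675.944 − 980100.69 + (698.36) = 273.614 mGal
Bouguer slab correction = 0.04193 × 2.83 × 2263.0 = 268.53 mGal
Simple Bouguer anomaly = 273.614 − (268.53) = 5.084 mGal
Complete Bouguer anomaly = 5.084 + 6.12 = 11.204 mGal

11.2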